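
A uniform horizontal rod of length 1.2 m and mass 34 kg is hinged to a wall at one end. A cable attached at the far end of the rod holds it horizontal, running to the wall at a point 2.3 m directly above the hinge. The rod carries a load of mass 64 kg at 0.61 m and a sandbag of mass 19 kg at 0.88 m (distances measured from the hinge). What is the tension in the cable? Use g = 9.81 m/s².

T ≈ 702 N

Choose the hinge as the axis so the unknown hinge reaction has zero arm there.
Beam weight: 34 × 9.81 = 333.5 N down at 0.6 m → arm 0.6 m, τ = 333.5 × 0.6 = 200.1 N·m clockwise.
Load: 64 × 9.81 = 627.8 N down at 0.61 m → arm 0.61 m, τ = 627.8 × 0.61 = 383 N·m clockwise.
Sandbag: 19 × 9.81 = 186.4 N down at 0.88 m → arm 0.88 m, τ = 186.4 × 0.88 = 164 N·m clockwise.
Total clockwise load moment = 747.1 N·m.
The cable tension T acts at 1.2 m; only its component perpendicular to the rod, T sinθ, produces torque. sinθ = h/√(h²+d²) = 2.3/√(2.3²+1.2²) = 0.8866.
For rotational equilibrium, T × 1.2 × 0.8866 = 747.1, so T = 747.1 / 1.064 = 702 N.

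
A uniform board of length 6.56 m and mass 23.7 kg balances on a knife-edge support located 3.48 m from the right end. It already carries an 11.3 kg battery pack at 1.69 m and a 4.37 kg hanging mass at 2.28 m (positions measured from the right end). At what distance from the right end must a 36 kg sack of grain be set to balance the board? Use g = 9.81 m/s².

About the knife-edge support (at 3.48 m from the right end):
Beam weight: 23.7 × 9.81 = 232.5 N down at 3.28 m → arm 0.2 m, τ = 232.5 × 0.2 = 46.5 N·m clockwise.
Battery pack: 11.3 × 9.81 = 110.9 N down at 1.69 m → arm 1.79 m, τ = 110.9 × 1.79 = 198.5 N·m clockwise.
Hanging mass: 4.37 × 9.81 = 42.87 N down at 2.28 m → arm 1.2 m, τ = 42.87 × 1.2 = 51.44 N·m clockwise.
Net moment of existing loads = 296.4 N·m clockwise.
The sack of grain weighs 36 × 9.81 = 353.2 N and must supply an equal counterclockwise moment, so its lever arm about the knife-edge support is 296.4 / 353.2 = 0.839 m.
That puts it at 3.48 + 0.839 = 4.32 m from the right end.

x ≈ 4.32 m from the right end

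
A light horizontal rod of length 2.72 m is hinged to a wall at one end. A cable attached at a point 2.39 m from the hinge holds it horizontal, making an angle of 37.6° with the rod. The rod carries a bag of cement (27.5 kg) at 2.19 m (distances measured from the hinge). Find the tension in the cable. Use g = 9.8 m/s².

Take moments about the hinge.
Bag of cement: 27.5 × 9.8 = 269.5 N down at 2.19 m → arm 2.19 m, τ = 269.5 × 2.19 = 590.2 N·m clockwise.
Total clockwise load moment = 590.2 N·m.
The cable tension T acts at 2.39 m; only its component perpendicular to the rod, T sinθ, produces torque. sin 37.6° = 0.6101.
For rotational equilibrium, T × 2.39 × 0.6101 = 590.2, so T = 590.2 / 1.458 = 405 N.

T ≈ 405 N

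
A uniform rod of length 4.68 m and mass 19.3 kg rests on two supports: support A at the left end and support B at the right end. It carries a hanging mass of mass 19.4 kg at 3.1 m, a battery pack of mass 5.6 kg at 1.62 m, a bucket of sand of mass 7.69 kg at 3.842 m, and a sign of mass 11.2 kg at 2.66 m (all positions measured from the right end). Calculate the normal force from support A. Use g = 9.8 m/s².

About support B:
Beam weight: 19.3 × 9.8 = 189.1 N down at 2.34 m → arm 2.34 m, τ = 189.1 × 2.34 = 442.5 N·m counterclockwise.
Hanging mass: 19.4 × 9.8 = 190.1 N down at 3.1 m → arm 3.1 m, τ = 190.1 × 3.1 = 589.3 N·m counterclockwise.
Battery pack: 5.6 × 9.8 = 54.88 N down at 1.62 m → arm 1.62 m, τ = 54.88 × 1.62 = 88.91 N·m counterclockwise.
Bucket of sand: 7.69 × 9.8 = 75.36 N down at 3.842 m → arm 3.842 m, τ = 75.36 × 3.842 = 289.5 N·m counterclockwise.
Sign: 11.2 × 9.8 = 109.8 N down at 2.66 m → arm 2.66 m, τ = 109.8 × 2.66 = 292.1 N·m counterclockwise.
Net load moment about support B = 1702 N·m counterclockwise.
Reaction R at support A is upward at 4.68 m, arm 4.68 m → moment R × 4.68 clockwise.
For rotational equilibrium, R × 4.68 = 1702, so R = 364 N.

R_A ≈ 364 N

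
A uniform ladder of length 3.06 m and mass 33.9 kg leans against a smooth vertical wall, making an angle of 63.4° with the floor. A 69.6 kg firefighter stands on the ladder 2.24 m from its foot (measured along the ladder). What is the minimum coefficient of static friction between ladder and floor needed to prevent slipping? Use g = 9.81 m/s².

μ_min ≈ 0.329

Choose the foot of the ladder as the axis so the floor normal and friction both act there and drop out.
Ladder weight 33.9×9.81 = 332.6 N acts at 1.53 m along the ladder; its horizontal arm is 1.53·cos63.4° = 0.6851 m → τ = 227.9 N·m clockwise.
Firefighter: 69.6×9.81 = 682.8 N at 2.24 m → arm 1.003 m → τ = 684.8 N·m clockwise.
Wall normal N acts horizontally at the top; its moment arm is the height L sinθ = 3.06·sin63.4° = 2.736 m, counterclockwise.
Setting net torque to zero: N × 2.736 = 912.7 → N = 333.6 N.
ΣFx = 0 ⇒ f = N_wall = 333.6 N. ΣFy = 0 ⇒ N_floor = 1015 N.
μ_min = f / N_floor = 333.6 / 1015 = 0.329.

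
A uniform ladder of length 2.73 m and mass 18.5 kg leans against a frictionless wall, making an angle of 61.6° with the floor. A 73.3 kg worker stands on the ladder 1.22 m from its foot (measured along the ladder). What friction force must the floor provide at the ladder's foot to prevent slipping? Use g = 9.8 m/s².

Take moments about the foot of the ladder.
Ladder weight 18.5×9.8 = 181.3 N acts at 1.365 m along the ladder; its horizontal arm is 1.365·cos61.6° = 0.6492 m → τ = 117.7 N·m clockwise.
Worker: 73.3×9.8 = 718.3 N at 1.22 m → arm 0.5803 m → τ = 416.8 N·m clockwise.
Wall normal N acts horizontally at the top; its moment arm is the height L sinθ = 2.73·sin61.6° = 2.401 m, counterclockwise.
Στ = 0 ⇒ N × 2.401 = 534.5 ⇒ N = 223 N.
ΣFx = 0: friction at the foot balances the wall's push, so f = N_wall = 223 N.

f ≈ 223 N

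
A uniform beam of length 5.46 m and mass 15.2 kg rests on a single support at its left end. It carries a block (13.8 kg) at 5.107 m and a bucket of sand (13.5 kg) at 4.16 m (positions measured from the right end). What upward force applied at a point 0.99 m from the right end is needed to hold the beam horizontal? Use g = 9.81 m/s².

F ≈ 140 N

Sum moments about the left end (the unknown pivot reaction has zero arm there).
Beam weight: 15.2 × 9.81 = 149.1 N down at 2.73 m → arm 2.73 m, τ = 149.1 × 2.73 = 407 N·m clockwise.
Block: 13.8 × 9.81 = 135.4 N down at 5.107 m → arm 0.353 m, τ = 135.4 × 0.353 = 47.8 N·m clockwise.
Bucket of sand: 13.5 × 9.81 = 132.4 N down at 4.16 m → arm 1.3 m, τ = 132.4 × 1.3 = 172.1 N·m clockwise.
Net moment of the loads = 626.9 N·m clockwise.
The upward force F acts at a point 0.99 m from the right end, arm 4.47 m, giving F × 4.47 counterclockwise.
Στ = 0 ⇒ F × 4.47 = 626.9 ⇒ F = 626.9 / 4.47 = 140 N.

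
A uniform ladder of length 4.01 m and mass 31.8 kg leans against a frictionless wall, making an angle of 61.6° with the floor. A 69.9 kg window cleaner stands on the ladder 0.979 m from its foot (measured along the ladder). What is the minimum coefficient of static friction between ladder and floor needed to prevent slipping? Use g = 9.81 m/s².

μ_min ≈ 0.175

Take moments about the foot of the ladder.
Ladder weight 31.8×9.81 = 312 N acts at 2.005 m along the ladder; its horizontal arm is 2.005·cos61.6° = 0.9536 m → τ = 297.5 N·m clockwise.
Window cleaner: 69.9×9.81 = 685.7 N at 0.979 m → arm 0.4656 m → τ = 319.3 N·m clockwise.
Wall normal N acts horizontally at the top; its moment arm is the height L sinθ = 4.01·sin61.6° = 3.527 m, counterclockwise.
For rotational equilibrium, N × 3.527 = 616.8, so N = 174.9 N.
ΣFx = 0 ⇒ f = N_wall = 174.9 N. ΣFy = 0 ⇒ N_floor = 997.7 N.
μ_min = f / N_floor = 174.9 / 997.7 = 0.175.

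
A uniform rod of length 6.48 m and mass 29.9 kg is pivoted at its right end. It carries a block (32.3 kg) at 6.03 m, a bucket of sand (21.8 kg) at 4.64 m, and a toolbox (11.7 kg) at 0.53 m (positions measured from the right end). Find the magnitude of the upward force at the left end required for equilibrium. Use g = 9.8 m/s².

Choose the right end as the axis so the unknown pivot reaction has zero arm there.
Beam weight: 29.9 × 9.8 = 293 N down at 3.24 m → arm 3.24 m, τ = 293 × 3.24 = 949.3 N·m counterclockwise.
Block: 32.3 × 9.8 = 316.5 N down at 6.03 m → arm 6.03 m, τ = 316.5 × 6.03 = 1908 N·m counterclockwise.
Bucket of sand: 21.8 × 9.8 = 213.6 N down at 4.64 m → arm 4.64 m, τ = 213.6 × 4.64 = 991.1 N·m counterclockwise.
Toolbox: 11.7 × 9.8 = 114.7 N down at 0.53 m → arm 0.53 m, τ = 114.7 × 0.53 = 60.79 N·m counterclockwise.
Net moment of the loads = 3909 N·m counterclockwise.
The upward force F acts at the left end, arm 6.48 m, giving F × 6.48 clockwise.
Setting net torque to zero: F × 6.48 = 3909 → F = 3909 / 6.48 = 603 N.

F ≈ 603 N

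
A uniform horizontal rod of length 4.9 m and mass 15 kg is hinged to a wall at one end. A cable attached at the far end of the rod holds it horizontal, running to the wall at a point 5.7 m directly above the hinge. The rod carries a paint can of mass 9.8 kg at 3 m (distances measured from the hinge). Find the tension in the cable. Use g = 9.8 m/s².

T ≈ 174 N

Sum moments about the hinge (the unknown hinge reaction has zero arm there).
Beam weight: 15 × 9.8 = 147 N down at 2.45 m → arm 2.45 m, τ = 147 × 2.45 = 360.2 N·m clockwise.
Paint can: 9.8 × 9.8 = 96.04 N down at 3 m → arm 3 m, τ = 96.04 × 3 = 288.1 N·m clockwise.
Total clockwise load moment = 648.3 N·m.
The cable tension T acts at 4.9 m; only its component perpendicular to the rod, T sinθ, produces torque. sinθ = h/√(h²+d²) = 5.7/√(5.7²+4.9²) = 0.7583.
For rotational equilibrium, T × 4.9 × 0.7583 = 648.3, so T = 648.3 / 3.716 = 174 N.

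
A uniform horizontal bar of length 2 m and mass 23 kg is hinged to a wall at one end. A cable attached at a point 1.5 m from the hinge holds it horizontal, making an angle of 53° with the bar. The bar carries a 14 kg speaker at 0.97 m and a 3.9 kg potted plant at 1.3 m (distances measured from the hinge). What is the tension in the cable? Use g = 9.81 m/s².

Take moments about the hinge.
Beam weight: 23 × 9.81 = 225.6 N down at 1 m → arm 1 m, τ = 225.6 × 1 = 225.6 N·m clockwise.
Speaker: 14 × 9.81 = 137.3 N down at 0.97 m → arm 0.97 m, τ = 137.3 × 0.97 = 133.2 N·m clockwise.
Potted plant: 3.9 × 9.81 = 38.26 N down at 1.3 m → arm 1.3 m, τ = 38.26 × 1.3 = 49.74 N·m clockwise.
Total clockwise load moment = 408.5 N·m.
The cable tension T acts at 1.5 m; only its component perpendicular to the bar, T sinθ, produces torque. sin 53° = 0.7986.
For rotational equilibrium, T × 1.5 × 0.7986 = 408.5, so T = 408.5 / 1.198 = 341 N.

T ≈ 341 N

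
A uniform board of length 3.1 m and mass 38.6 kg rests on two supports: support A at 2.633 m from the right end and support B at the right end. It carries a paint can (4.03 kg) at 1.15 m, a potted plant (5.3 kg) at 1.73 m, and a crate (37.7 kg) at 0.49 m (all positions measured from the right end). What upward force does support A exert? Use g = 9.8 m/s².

R_A ≈ 343 N

Choose support B as the axis so its reaction then has zero moment arm.
Beam weight: 38.6 × 9.8 = 378.3 N down at 1.55 m → arm 1.55 m, τ = 378.3 × 1.55 = 586.4 N·m counterclockwise.
Paint can: 4.03 × 9.8 = 39.49 N down at 1.15 m → arm 1.15 m, τ = 39.49 × 1.15 = 45.41 N·m counterclockwise.
Potted plant: 5.3 × 9.8 = 51.94 N down at 1.73 m → arm 1.73 m, τ = 51.94 × 1.73 = 89.86 N·m counterclockwise.
Crate: 37.7 × 9.8 = 369.5 N down at 0.49 m → arm 0.49 m, τ = 369.5 × 0.49 = 181.1 N·m counterclockwise.
Net load moment about support B = 902.8 N·m counterclockwise.
Reaction R at support A is upward at 2.633 m, arm 2.633 m → moment R × 2.633 clockwise.
Balancing moments: R × 2.633 = 902.8, giving R = 343 N.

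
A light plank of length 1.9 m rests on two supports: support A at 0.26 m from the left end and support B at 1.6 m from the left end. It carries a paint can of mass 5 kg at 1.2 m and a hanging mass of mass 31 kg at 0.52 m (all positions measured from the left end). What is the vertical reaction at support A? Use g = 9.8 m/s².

Taking torques about support B:
Paint can: 5 × 9.8 = 49 N down at 1.2 m → arm 0.4 m, τ = 49 × 0.4 = 19.6 N·m counterclockwise.
Hanging mass: 31 × 9.8 = 303.8 N down at 0.52 m → arm 1.08 m, τ = 303.8 × 1.08 = 328.1 N·m counterclockwise.
Net load moment about support B = 347.7 N·m counterclockwise.
Reaction R at support A is upward at 0.26 m, arm 1.34 m → moment R × 1.34 clockwise.
Setting net torque to zero: R × 1.34 = 347.7 → R = 259 N.

R_A ≈ 259 N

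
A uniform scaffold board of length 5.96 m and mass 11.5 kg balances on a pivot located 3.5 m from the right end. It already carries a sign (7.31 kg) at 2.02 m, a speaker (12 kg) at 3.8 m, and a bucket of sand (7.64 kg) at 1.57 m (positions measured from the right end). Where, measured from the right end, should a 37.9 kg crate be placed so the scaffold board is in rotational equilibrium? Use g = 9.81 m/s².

x ≈ 4.24 m from the right end

About the pivot (at 3.5 m from the right end):
Beam weight: 11.5 × 9.81 = 112.8 N down at 2.98 m → arm 0.52 m, τ = 112.8 × 0.52 = 58.66 N·m clockwise.
Sign: 7.31 × 9.81 = 71.71 N down at 2.02 m → arm 1.48 m, τ = 71.71 × 1.48 = 106.1 N·m clockwise.
Speaker: 12 × 9.81 = 117.7 N down at 3.8 m → arm 0.3 m, τ = 117.7 × 0.3 = 35.31 N·m counterclockwise.
Bucket of sand: 7.64 × 9.81 = 74.95 N down at 1.57 m → arm 1.93 m, τ = 74.95 × 1.93 = 144.7 N·m clockwise.
Net moment of existing loads = 274.1 N·m clockwise.
The crate weighs 37.9 × 9.81 = 371.8 N and must supply an equal counterclockwise moment, so its lever arm about the pivot is 274.1 / 371.8 = 0.737 m.
That puts it at 3.5 + 0.737 = 4.24 m from the right end.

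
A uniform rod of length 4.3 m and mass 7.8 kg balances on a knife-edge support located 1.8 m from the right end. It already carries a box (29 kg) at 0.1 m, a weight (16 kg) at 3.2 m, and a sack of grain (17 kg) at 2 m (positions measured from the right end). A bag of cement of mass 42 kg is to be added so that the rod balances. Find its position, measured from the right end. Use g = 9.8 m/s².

x ≈ 2.29 m from the right end

Choose the knife-edge support (at 1.8 m from the right end) as the axis so the support reaction has zero arm there.
Beam weight: 7.8 × 9.8 = 76.44 N down at 2.15 m → arm 0.35 m, τ = 76.44 × 0.35 = 26.75 N·m counterclockwise.
Box: 29 × 9.8 = 284.2 N down at 0.1 m → arm 1.7 m, τ = 284.2 × 1.7 = 483.1 N·m clockwise.
Weight: 16 × 9.8 = 156.8 N down at 3.2 m → arm 1.4 m, τ = 156.8 × 1.4 = 219.5 N·m counterclockwise.
Sack of grain: 17 × 9.8 = 166.6 N down at 2 m → arm 0.2 m, τ = 166.6 × 0.2 = 33.32 N·m counterclockwise.
Net moment of existing loads = 203.5 N·m clockwise.
The bag of cement weighs 42 × 9.8 = 411.6 N and must supply an equal counterclockwise moment, so its lever arm about the knife-edge support is 203.5 / 411.6 = 0.494 m.
That puts it at 1.8 + 0.494 = 2.29 m from the right end.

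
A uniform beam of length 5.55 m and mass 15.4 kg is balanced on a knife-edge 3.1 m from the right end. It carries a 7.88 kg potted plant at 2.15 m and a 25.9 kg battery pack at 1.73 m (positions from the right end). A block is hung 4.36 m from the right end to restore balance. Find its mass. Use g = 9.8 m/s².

Sum moments about the knife-edge (at 3.1 m from the right end) (the support reaction has zero arm there).
Beam weight: 15.4 × 9.8 = 150.9 N down at 2.775 m → arm 0.325 m, τ = 150.9 × 0.325 = 49.04 N·m clockwise.
Potted plant: 7.88 × 9.8 = 77.22 N down at 2.15 m → arm 0.95 m, τ = 77.22 × 0.95 = 73.36 N·m clockwise.
Battery pack: 25.9 × 9.8 = 253.8 N down at 1.73 m → arm 1.37 m, τ = 253.8 × 1.37 = 347.7 N·m clockwise.
Net moment of known loads = 470.1 N·m clockwise.
An unknown mass m at 4.36 m has arm 1.26 m; its moment is m·g·1.26 counterclockwise.
Balancing moments: m × 9.8 × 1.26 = 470.1, giving m = 470.1 / (9.8 × 1.26) = 38.1 kg.

m ≈ 38.1 kg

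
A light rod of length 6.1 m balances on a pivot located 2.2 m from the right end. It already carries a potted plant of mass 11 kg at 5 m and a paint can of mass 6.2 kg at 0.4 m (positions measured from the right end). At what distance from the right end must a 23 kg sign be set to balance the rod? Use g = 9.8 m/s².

Taking torques about the pivot (at 2.2 m from the right end):
Potted plant: 11 × 9.8 = 107.8 N down at 5 m → arm 2.8 m, τ = 107.8 × 2.8 = 301.8 N·m counterclockwise.
Paint can: 6.2 × 9.8 = 60.76 N down at 0.4 m → arm 1.8 m, τ = 60.76 × 1.8 = 109.4 N·m clockwise.
Net moment of existing loads = 192.4 N·m counterclockwise.
The sign weighs 23 × 9.8 = 225.4 N and must supply an equal clockwise moment, so its lever arm about the pivot is 192.4 / 225.4 = 0.854 m.
That puts it at 2.2 − 0.854 = 1.35 m from the right end.

x ≈ 1.35 m from the right end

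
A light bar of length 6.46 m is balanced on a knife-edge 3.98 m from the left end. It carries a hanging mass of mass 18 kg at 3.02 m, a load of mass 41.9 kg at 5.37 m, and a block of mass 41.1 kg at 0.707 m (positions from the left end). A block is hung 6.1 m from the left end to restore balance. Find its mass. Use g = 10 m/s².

Choose the knife-edge (at 3.98 m from the left end) as the axis so the support reaction has zero arm there.
Hanging mass: 18 × 10 = 180 N down at 3.02 m → arm 0.96 m, τ = 180 × 0.96 = 172.8 N·m counterclockwise.
Load: 41.9 × 10 = 419 N down at 5.37 m → arm 1.39 m, τ = 419 × 1.39 = 582.4 N·m clockwise.
Block: 41.1 × 10 = 411 N down at 0.707 m → arm 3.273 m, τ = 411 × 3.273 = 1345 N·m counterclockwise.
Net moment of known loads = 935.4 N·m counterclockwise.
An unknown mass m at 6.1 m has arm 2.12 m; its moment is m·g·2.12 clockwise.
Στ = 0 ⇒ m × 10 × 2.12 = 935.4 ⇒ m = 935.4 / (10 × 2.12) = 44.1 kg.

m ≈ 44.1 kg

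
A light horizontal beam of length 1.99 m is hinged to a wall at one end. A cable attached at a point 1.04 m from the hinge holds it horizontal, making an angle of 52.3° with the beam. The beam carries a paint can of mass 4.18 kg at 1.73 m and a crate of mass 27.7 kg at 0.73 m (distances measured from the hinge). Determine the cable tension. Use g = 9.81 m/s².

T ≈ 327 N

Taking torques about the hinge:
Paint can: 4.18 × 9.81 = 41.01 N down at 1.73 m → arm 1.73 m, τ = 41.01 × 1.73 = 70.95 N·m clockwise.
Crate: 27.7 × 9.81 = 271.7 N down at 0.73 m → arm 0.73 m, τ = 271.7 × 0.73 = 198.3 N·m clockwise.
Total clockwise load moment = 269.2 N·m.
The cable tension T acts at 1.04 m; only its component perpendicular to the beam, T sinθ, produces torque. sin 52.3° = 0.7912.
Setting net torque to zero: T × 1.04 × 0.7912 = 269.2 → T = 269.2 / 0.8228 = 327 N.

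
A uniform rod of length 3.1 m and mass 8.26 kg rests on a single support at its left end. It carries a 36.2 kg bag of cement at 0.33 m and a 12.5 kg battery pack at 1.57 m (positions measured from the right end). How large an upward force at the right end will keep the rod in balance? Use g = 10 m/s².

F ≈ 426 N

Take moments about the left end.
Beam weight: 8.26 × 10 = 82.6 N down at 1.55 m → arm 1.55 m, τ = 82.6 × 1.55 = 128 N·m clockwise.
Bag of cement: 36.2 × 10 = 362 N down at 0.33 m → arm 2.77 m, τ = 362 × 2.77 = 1003 N·m clockwise.
Battery pack: 12.5 × 10 = 125 N down at 1.57 m → arm 1.53 m, τ = 125 × 1.53 = 191.2 N·m clockwise.
Net moment of the loads = 1322 N·m clockwise.
The upward force F acts at the right end, arm 3.1 m, giving F × 3.1 counterclockwise.
For rotational equilibrium, F × 3.1 = 1322, so F = 1322 / 3.1 = 426 N.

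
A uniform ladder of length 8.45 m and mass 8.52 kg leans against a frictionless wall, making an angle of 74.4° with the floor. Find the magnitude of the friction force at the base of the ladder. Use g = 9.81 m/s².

Taking torques about the foot of the ladder:
Ladder weight 8.52×9.81 = 83.58 N acts at 4.225 m along the ladder; its horizontal arm is 4.225·cos74.4° = 1.136 m → τ = 94.95 N·m clockwise.
Wall normal N acts horizontally at the top; its moment arm is the height L sinθ = 8.45·sin74.4° = 8.139 m, counterclockwise.
Balancing moments: N × 8.139 = 94.95, giving N = 11.7 N.
ΣFx = 0: friction at the foot balances the wall's push, so f = N_wall = 11.7 N.

f ≈ 11.7 N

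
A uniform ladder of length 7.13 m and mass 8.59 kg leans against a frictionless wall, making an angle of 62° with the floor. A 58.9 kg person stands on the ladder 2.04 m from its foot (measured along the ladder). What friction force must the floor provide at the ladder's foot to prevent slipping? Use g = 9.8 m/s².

Choose the foot of the ladder as the axis so the floor normal and friction both act there and drop out.
Ladder weight 8.59×9.8 = 84.18 N acts at 3.565 m along the ladder; its horizontal arm is 3.565·cos62° = 1.674 m → τ = 140.9 N·m clockwise.
Person: 58.9×9.8 = 577.2 N at 2.04 m → arm 0.9577 m → τ = 552.8 N·m clockwise.
Wall normal N acts horizontally at the top; its moment arm is the height L sinθ = 7.13·sin62° = 6.295 m, counterclockwise.
Setting net torque to zero: N × 6.295 = 693.7 → N = 110 N.
ΣFx = 0: friction at the foot balances the wall's push, so f = N_wall = 110 N.

f ≈ 110 N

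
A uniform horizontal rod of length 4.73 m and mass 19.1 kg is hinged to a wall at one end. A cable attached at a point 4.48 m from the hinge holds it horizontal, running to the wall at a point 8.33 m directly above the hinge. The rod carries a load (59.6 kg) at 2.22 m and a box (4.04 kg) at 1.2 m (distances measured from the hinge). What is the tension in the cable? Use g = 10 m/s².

T ≈ 462 N

Choose the hinge as the axis so the unknown hinge reaction has zero arm there.
Beam weight: 19.1 × 10 = 191 N down at 2.365 m → arm 2.365 m, τ = 191 × 2.365 = 451.7 N·m clockwise.
Load: 59.6 × 10 = 596 N down at 2.22 m → arm 2.22 m, τ = 596 × 2.22 = 1323 N·m clockwise.
Box: 4.04 × 10 = 40.4 N down at 1.2 m → arm 1.2 m, τ = 40.4 × 1.2 = 48.48 N·m clockwise.
Total clockwise load moment = 1823 N·m.
The cable tension T acts at 4.48 m; only its component perpendicular to the rod, T sinθ, produces torque. sinθ = h/√(h²+d²) = 8.33/√(8.33²+4.48²) = 0.8807.
Setting net torque to zero: T × 4.48 × 0.8807 = 1823 → T = 1823 / 3.946 = 462 N.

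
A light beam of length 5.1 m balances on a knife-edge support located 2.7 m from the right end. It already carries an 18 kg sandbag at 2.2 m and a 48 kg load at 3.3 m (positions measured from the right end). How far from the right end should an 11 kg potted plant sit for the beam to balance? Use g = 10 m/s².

Sum moments about the knife-edge support (at 2.7 m from the right end) (the support reaction has zero arm there).
Sandbag: 18 × 10 = 180 N down at 2.2 m → arm 0.5 m, τ = 180 × 0.5 = 90 N·m clockwise.
Load: 48 × 10 = 480 N down at 3.3 m → arm 0.6 m, τ = 480 × 0.6 = 288 N·m counterclockwise.
Net moment of existing loads = 198 N·m counterclockwise.
The potted plant weighs 11 × 10 = 110 N and must supply an equal clockwise moment, so its lever arm about the knife-edge support is 198 / 110 = 1.8 m.
That puts it at 2.7 − 1.8 = 0.9 m from the right end.

x ≈ 0.9 m from the right end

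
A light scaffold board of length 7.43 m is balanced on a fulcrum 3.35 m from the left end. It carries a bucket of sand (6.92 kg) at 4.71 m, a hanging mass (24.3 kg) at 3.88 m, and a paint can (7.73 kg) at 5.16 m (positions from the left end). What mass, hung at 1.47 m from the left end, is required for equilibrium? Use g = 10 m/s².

m ≈ 19.3 kg

Taking torques about the fulcrum (at 3.35 m from the left end):
Bucket of sand: 6.92 × 10 = 69.2 N down at 4.71 m → arm 1.36 m, τ = 69.2 × 1.36 = 94.11 N·m clockwise.
Hanging mass: 24.3 × 10 = 243 N down at 3.88 m → arm 0.53 m, τ = 243 × 0.53 = 128.8 N·m clockwise.
Paint can: 7.73 × 10 = 77.3 N down at 5.16 m → arm 1.81 m, τ = 77.3 × 1.81 = 139.9 N·m clockwise.
Net moment of known loads = 362.8 N·m clockwise.
An unknown mass m at 1.47 m has arm 1.88 m; its moment is m·g·1.88 counterclockwise.
For rotational equilibrium, m × 10 × 1.88 = 362.8, so m = 362.8 / (10 × 1.88) = 19.3 kg.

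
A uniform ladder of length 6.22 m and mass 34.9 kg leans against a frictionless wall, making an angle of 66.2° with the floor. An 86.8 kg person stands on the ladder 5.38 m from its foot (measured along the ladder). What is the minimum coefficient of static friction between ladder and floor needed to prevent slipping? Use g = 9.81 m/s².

Sum moments about the foot of the ladder (the floor normal and friction both act there and drop out).
Ladder weight 34.9×9.81 = 342.4 N acts at 3.11 m along the ladder; its horizontal arm is 3.11·cos66.2° = 1.255 m → τ = 429.7 N·m clockwise.
Person: 86.8×9.81 = 851.5 N at 5.38 m → arm 2.171 m → τ = 1849 N·m clockwise.
Wall normal N acts horizontally at the top; its moment arm is the height L sinθ = 6.22·sin66.2° = 5.691 m, counterclockwise.
Balancing moments: N × 5.691 = 2279, giving N = 400.5 N.
ΣFx = 0 ⇒ f = N_wall = 400.5 N. ΣFy = 0 ⇒ N_floor = 1194 N.
μ_min = f / N_floor = 400.5 / 1194 = 0.335.

μ_min ≈ 0.335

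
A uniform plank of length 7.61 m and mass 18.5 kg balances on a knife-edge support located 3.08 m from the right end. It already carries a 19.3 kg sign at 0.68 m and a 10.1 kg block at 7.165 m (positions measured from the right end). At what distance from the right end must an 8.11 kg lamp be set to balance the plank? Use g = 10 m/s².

Taking torques about the knife-edge support (at 3.08 m from the right end):
Beam weight: 18.5 × 10 = 185 N down at 3.805 m → arm 0.725 m, τ = 185 × 0.725 = 134.1 N·m counterclockwise.
Sign: 19.3 × 10 = 193 N down at 0.68 m → arm 2.4 m, τ = 193 × 2.4 = 463.2 N·m clockwise.
Block: 10.1 × 10 = 101 N down at 7.165 m → arm 4.085 m, τ = 101 × 4.085 = 412.6 N·m counterclockwise.
Net moment of existing loads = 83.5 N·m counterclockwise.
The lamp weighs 8.11 × 10 = 81.1 N and must supply an equal clockwise moment, so its lever arm about the knife-edge support is 83.5 / 81.1 = 1.03 m.
That puts it at 3.08 − 1.03 = 2.05 m from the right end.

x ≈ 2.05 m from the right end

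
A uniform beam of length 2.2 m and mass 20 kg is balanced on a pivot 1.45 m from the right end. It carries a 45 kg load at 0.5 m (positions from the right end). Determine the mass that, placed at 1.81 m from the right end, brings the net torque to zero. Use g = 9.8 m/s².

Sum moments about the pivot (at 1.45 m from the right end) (the support reaction has zero arm there).
Beam weight: 20 × 9.8 = 196 N down at 1.1 m → arm 0.35 m, τ = 196 × 0.35 = 68.6 N·m clockwise.
Load: 45 × 9.8 = 441 N down at 0.5 m → arm 0.95 m, τ = 441 × 0.95 = 418.9 N·m clockwise.
Net moment of known loads = 487.5 N·m clockwise.
An unknown mass m at 1.81 m has arm 0.36 m; its moment is m·g·0.36 counterclockwise.
Setting net torque to zero: m × 9.8 × 0.36 = 487.5 → m = 487.5 / (9.8 × 0.36) = 138 kg.

m ≈ 138 kg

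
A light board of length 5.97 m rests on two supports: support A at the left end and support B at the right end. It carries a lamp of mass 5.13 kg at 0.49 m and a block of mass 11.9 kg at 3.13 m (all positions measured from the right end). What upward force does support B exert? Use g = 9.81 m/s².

About support A:
Lamp: 5.13 × 9.81 = 50.33 N down at 0.49 m → arm 5.48 m, τ = 50.33 × 5.48 = 275.8 N·m clockwise.
Block: 11.9 × 9.81 = 116.7 N down at 3.13 m → arm 2.84 m, τ = 116.7 × 2.84 = 331.4 N·m clockwise.
Net load moment about support A = 607.2 N·m clockwise.
Reaction R at support B is upward at 0 m, arm 5.97 m → moment R × 5.97 counterclockwise.
Balancing moments: R × 5.97 = 607.2, giving R = 102 N.

R_B ≈ 102 N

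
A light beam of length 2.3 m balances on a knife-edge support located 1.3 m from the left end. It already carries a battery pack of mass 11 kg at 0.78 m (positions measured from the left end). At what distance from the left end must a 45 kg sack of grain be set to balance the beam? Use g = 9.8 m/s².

x ≈ 1.43 m from the left end

Taking torques about the knife-edge support (at 1.3 m from the left end):
Battery pack: 11 × 9.8 = 107.8 N down at 0.78 m → arm 0.52 m, τ = 107.8 × 0.52 = 56.06 N·m counterclockwise.
Net moment of existing loads = 56.06 N·m counterclockwise.
The sack of grain weighs 45 × 9.8 = 441 N and must supply an equal clockwise moment, so its lever arm about the knife-edge support is 56.06 / 441 = 0.127 m.
That puts it at 1.3 + 0.127 = 1.43 m from the left end.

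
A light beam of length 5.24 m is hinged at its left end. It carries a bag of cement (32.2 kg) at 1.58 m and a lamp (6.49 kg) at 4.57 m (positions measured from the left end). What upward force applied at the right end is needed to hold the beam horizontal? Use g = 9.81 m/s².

F ≈ 151 N

Choose the left end as the axis so the unknown pivot reaction has zero arm there.
Bag of cement: 32.2 × 9.81 = 315.9 N down at 1.58 m → arm 1.58 m, τ = 315.9 × 1.58 = 499.1 N·m clockwise.
Lamp: 6.49 × 9.81 = 63.67 N down at 4.57 m → arm 4.57 m, τ = 63.67 × 4.57 = 291 N·m clockwise.
Net moment of the loads = 790.1 N·m clockwise.
The upward force F acts at the right end, arm 5.24 m, giving F × 5.24 counterclockwise.
Balancing moments: F × 5.24 = 790.1, giving F = 790.1 / 5.24 = 151 N.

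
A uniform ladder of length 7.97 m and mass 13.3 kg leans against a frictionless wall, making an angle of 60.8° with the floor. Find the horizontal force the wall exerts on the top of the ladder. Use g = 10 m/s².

N_wall ≈ 37.2 N

Take moments about the foot of the ladder.
Ladder weight 13.3×10 = 133 N acts at 3.985 m along the ladder; its horizontal arm is 3.985·cos60.8° = 1.944 m → τ = 258.6 N·m clockwise.
Wall normal N acts horizontally at the top; its moment arm is the height L sinθ = 7.97·sin60.8° = 6.957 m, counterclockwise.
Balancing moments: N × 6.957 = 258.6, giving N = 37.2 N.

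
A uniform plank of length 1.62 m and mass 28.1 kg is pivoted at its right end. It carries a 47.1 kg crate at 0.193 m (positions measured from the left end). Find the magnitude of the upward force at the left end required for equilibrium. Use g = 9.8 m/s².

Take moments about the right end.
Beam weight: 28.1 × 9.8 = 275.4 N down at 0.81 m → arm 0.81 m, τ = 275.4 × 0.81 = 223.1 N·m counterclockwise.
Crate: 47.1 × 9.8 = 461.6 N down at 0.193 m → arm 1.427 m, τ = 461.6 × 1.427 = 658.7 N·m counterclockwise.
Net moment of the loads = 881.8 N·m counterclockwise.
The upward force F acts at the left end, arm 1.62 m, giving F × 1.62 clockwise.
Setting net torque to zero: F × 1.62 = 881.8 → F = 881.8 / 1.62 = 544 N.

F ≈ 544 N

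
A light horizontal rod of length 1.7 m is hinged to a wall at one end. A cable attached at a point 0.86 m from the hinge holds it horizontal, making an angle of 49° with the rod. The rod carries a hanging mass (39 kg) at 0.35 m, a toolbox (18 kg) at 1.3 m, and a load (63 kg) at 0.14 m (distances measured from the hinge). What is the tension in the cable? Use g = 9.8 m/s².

Taking torques about the hinge:
Hanging mass: 39 × 9.8 = 382.2 N down at 0.35 m → arm 0.35 m, τ = 382.2 × 0.35 = 133.8 N·m clockwise.
Toolbox: 18 × 9.8 = 176.4 N down at 1.3 m → arm 1.3 m, τ = 176.4 × 1.3 = 229.3 N·m clockwise.
Load: 63 × 9.8 = 617.4 N down at 0.14 m → arm 0.14 m, τ = 617.4 × 0.14 = 86.44 N·m clockwise.
Total clockwise load moment = 449.5 N·m.
The cable tension T acts at 0.86 m; only its component perpendicular to the rod, T sinθ, produces torque. sin 49° = 0.7547.
Setting net torque to zero: T × 0.86 × 0.7547 = 449.5 → T = 449.5 / 0.649 = 693 N.

T ≈ 693 N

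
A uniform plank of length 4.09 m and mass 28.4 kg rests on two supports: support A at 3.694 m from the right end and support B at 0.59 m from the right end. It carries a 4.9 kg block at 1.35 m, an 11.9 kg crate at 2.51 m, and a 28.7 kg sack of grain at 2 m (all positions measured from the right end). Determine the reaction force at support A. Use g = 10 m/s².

R_A ≈ 349 N

Sum moments about support B (its reaction then has zero moment arm).
Beam weight: 28.4 × 10 = 284 N down at 2.045 m → arm 1.455 m, τ = 284 × 1.455 = 413.2 N·m counterclockwise.
Block: 4.9 × 10 = 49 N down at 1.35 m → arm 0.76 m, τ = 49 × 0.76 = 37.24 N·m counterclockwise.
Crate: 11.9 × 10 = 119 N down at 2.51 m → arm 1.92 m, τ = 119 × 1.92 = 228.5 N·m counterclockwise.
Sack of grain: 28.7 × 10 = 287 N down at 2 m → arm 1.41 m, τ = 287 × 1.41 = 404.7 N·m counterclockwise.
Net load moment about support B = 1084 N·m counterclockwise.
Reaction R at support A is upward at 3.694 m, arm 3.104 m → moment R × 3.104 clockwise.
Setting net torque to zero: R × 3.104 = 1084 → R = 349 N.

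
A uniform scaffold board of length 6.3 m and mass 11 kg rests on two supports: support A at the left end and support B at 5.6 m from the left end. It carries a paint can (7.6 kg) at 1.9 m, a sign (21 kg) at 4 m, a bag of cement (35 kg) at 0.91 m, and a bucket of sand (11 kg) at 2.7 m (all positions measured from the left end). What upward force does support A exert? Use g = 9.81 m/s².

R_A ≈ 499 N

Choose support B as the axis so its reaction then has zero moment arm.
Beam weight: 11 × 9.81 = 107.9 N down at 3.15 m → arm 2.45 m, τ = 107.9 × 2.45 = 264.4 N·m counterclockwise.
Paint can: 7.6 × 9.81 = 74.56 N down at 1.9 m → arm 3.7 m, τ = 74.56 × 3.7 = 275.9 N·m counterclockwise.
Sign: 21 × 9.81 = 206 N down at 4 m → arm 1.6 m, τ = 206 × 1.6 = 329.6 N·m counterclockwise.
Bag of cement: 35 × 9.81 = 343.4 N down at 0.91 m → arm 4.69 m, τ = 343.4 × 4.69 = 1611 N·m counterclockwise.
Bucket of sand: 11 × 9.81 = 107.9 N down at 2.7 m → arm 2.9 m, τ = 107.9 × 2.9 = 312.9 N·m counterclockwise.
Net load moment about support B = 2794 N·m counterclockwise.
Reaction R at support A is upward at 0 m, arm 5.6 m → moment R × 5.6 clockwise.
Setting net torque to zero: R × 5.6 = 2794 → R = 499 N.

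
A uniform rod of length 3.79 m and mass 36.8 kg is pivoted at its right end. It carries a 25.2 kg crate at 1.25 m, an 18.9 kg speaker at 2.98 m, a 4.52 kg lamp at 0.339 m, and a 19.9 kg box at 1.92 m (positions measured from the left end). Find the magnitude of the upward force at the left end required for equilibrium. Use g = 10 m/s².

About the right end:
Beam weight: 36.8 × 10 = 368 N down at 1.895 m → arm 1.895 m, τ = 368 × 1.895 = 697.4 N·m counterclockwise.
Crate: 25.2 × 10 = 252 N down at 1.25 m → arm 2.54 m, τ = 252 × 2.54 = 640.1 N·m counterclockwise.
Speaker: 18.9 × 10 = 189 N down at 2.98 m → arm 0.81 m, τ = 189 × 0.81 = 153.1 N·m counterclockwise.
Lamp: 4.52 × 10 = 45.2 N down at 0.339 m → arm 3.451 m, τ = 45.2 × 3.451 = 156 N·m counterclockwise.
Box: 19.9 × 10 = 199 N down at 1.92 m → arm 1.87 m, τ = 199 × 1.87 = 372.1 N·m counterclockwise.
Net moment of the loads = 2019 N·m counterclockwise.
The upward force F acts at the left end, arm 3.79 m, giving F × 3.79 clockwise.
Balancing moments: F × 3.79 = 2019, giving F = 2019 / 3.79 = 533 N.

F ≈ 533 N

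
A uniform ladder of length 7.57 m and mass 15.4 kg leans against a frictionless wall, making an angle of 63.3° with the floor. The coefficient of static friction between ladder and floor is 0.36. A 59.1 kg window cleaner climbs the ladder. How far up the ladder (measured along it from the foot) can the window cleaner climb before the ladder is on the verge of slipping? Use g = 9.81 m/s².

d ≈ 5.84 m

Choose the foot of the ladder as the axis so the floor normal and friction both act there and drop out.
Ladder weight 15.4×9.81 = 151.1 N acts at 3.785 m along the ladder; its horizontal arm is 3.785·cos63.3° = 1.701 m → τ = 257 N·m clockwise.
Window cleaner weight 59.1×9.81 = 579.8 N at distance d → arm d·cos63.3° → τ = 579.8·d·0.4493 clockwise.
Wall normal N at the top has arm L sinθ = 6.763 m counterclockwise, so Στ = 0 gives N·6.763 = 257 + 260.5·d.
ΣFy = 0 ⇒ N_floor = 730.9 N, so the maximum friction is μ_s·N_floor = 0.36×730.9 = 263.1 N. ΣFx = 0 ⇒ N_wall = f, so at the slipping point N = 263.1 N.
Substituting: 263.1×6.763 = 257 + 260.5·d ⇒ d = (1779 − 257) / 260.5 = 5.84 m.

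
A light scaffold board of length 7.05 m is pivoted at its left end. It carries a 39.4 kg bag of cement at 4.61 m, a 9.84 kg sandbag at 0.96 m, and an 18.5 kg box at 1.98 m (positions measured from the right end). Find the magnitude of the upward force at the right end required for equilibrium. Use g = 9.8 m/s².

Choose the left end as the axis so the unknown pivot reaction has zero arm there.
Bag of cement: 39.4 × 9.8 = 386.1 N down at 4.61 m → arm 2.44 m, τ = 386.1 × 2.44 = 942.1 N·m clockwise.
Sandbag: 9.84 × 9.8 = 96.43 N down at 0.96 m → arm 6.09 m, τ = 96.43 × 6.09 = 587.3 N·m clockwise.
Box: 18.5 × 9.8 = 181.3 N down at 1.98 m → arm 5.07 m, τ = 181.3 × 5.07 = 919.2 N·m clockwise.
Net moment of the loads = 2449 N·m clockwise.
The upward force F acts at the right end, arm 7.05 m, giving F × 7.05 counterclockwise.
For rotational equilibrium, F × 7.05 = 2449, so F = 2449 / 7.05 = 347 N.

F ≈ 347 N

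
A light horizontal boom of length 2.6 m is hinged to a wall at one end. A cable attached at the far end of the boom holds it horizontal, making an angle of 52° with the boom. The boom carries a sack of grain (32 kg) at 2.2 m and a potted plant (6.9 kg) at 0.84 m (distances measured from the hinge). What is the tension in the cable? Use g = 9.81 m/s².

T ≈ 365 N

Take moments about the hinge.
Sack of grain: 32 × 9.81 = 313.9 N down at 2.2 m → arm 2.2 m, τ = 313.9 × 2.2 = 690.6 N·m clockwise.
Potted plant: 6.9 × 9.81 = 67.69 N down at 0.84 m → arm 0.84 m, τ = 67.69 × 0.84 = 56.86 N·m clockwise.
Total clockwise load moment = 747.5 N·m.
The cable tension T acts at 2.6 m; only its component perpendicular to the boom, T sinθ, produces torque. sin 52° = 0.788.
Setting net torque to zero: T × 2.6 × 0.788 = 747.5 → T = 747.5 / 2.049 = 365 N.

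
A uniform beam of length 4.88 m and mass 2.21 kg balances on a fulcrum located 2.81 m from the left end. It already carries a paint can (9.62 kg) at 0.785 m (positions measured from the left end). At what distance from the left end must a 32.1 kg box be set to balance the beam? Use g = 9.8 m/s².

Choose the fulcrum (at 2.81 m from the left end) as the axis so the support reaction has zero arm there.
Beam weight: 2.21 × 9.8 = 21.66 N down at 2.44 m → arm 0.37 m, τ = 21.66 × 0.37 = 8.014 N·m counterclockwise.
Paint can: 9.62 × 9.8 = 94.28 N down at 0.785 m → arm 2.025 m, τ = 94.28 × 2.025 = 190.9 N·m counterclockwise.
Net moment of existing loads = 198.9 N·m counterclockwise.
The box weighs 32.1 × 9.8 = 314.6 N and must supply an equal clockwise moment, so its lever arm about the fulcrum is 198.9 / 314.6 = 0.632 m.
That puts it at 2.81 + 0.632 = 3.44 m from the left end.

x ≈ 3.44 m from the left end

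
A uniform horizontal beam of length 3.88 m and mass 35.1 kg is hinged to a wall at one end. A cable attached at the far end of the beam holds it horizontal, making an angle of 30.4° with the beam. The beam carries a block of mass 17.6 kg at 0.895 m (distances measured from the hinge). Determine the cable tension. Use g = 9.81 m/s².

Taking torques about the hinge:
Beam weight: 35.1 × 9.81 = 344.3 N down at 1.94 m → arm 1.94 m, τ = 344.3 × 1.94 = 667.9 N·m clockwise.
Block: 17.6 × 9.81 = 172.7 N down at 0.895 m → arm 0.895 m, τ = 172.7 × 0.895 = 154.6 N·m clockwise.
Total clockwise load moment = 822.5 N·m.
The cable tension T acts at 3.88 m; only its component perpendicular to the beam, T sinθ, produces torque. sin 30.4° = 0.506.
Balancing moments: T × 3.88 × 0.506 = 822.5, giving T = 822.5 / 1.963 = 419 N.

T ≈ 419 N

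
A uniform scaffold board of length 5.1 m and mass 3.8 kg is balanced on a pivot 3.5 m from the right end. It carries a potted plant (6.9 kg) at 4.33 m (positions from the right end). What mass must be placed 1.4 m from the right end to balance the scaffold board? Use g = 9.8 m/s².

m ≈ 1.01 kg

Sum moments about the pivot (at 3.5 m from the right end) (the support reaction has zero arm there).
Beam weight: 3.8 × 9.8 = 37.24 N down at 2.55 m → arm 0.95 m, τ = 37.24 × 0.95 = 35.38 N·m clockwise.
Potted plant: 6.9 × 9.8 = 67.62 N down at 4.33 m → arm 0.83 m, τ = 67.62 × 0.83 = 56.12 N·m counterclockwise.
Net moment of known loads = 20.74 N·m counterclockwise.
An unknown mass m at 1.4 m has arm 2.1 m; its moment is m·g·2.1 clockwise.
Balancing moments: m × 9.8 × 2.1 = 20.74, giving m = 20.74 / (9.8 × 2.1) = 1.01 kg.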